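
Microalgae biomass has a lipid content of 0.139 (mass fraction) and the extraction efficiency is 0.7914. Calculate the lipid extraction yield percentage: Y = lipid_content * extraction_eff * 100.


Y = lipid_content * extraction_eff * 100
= 0.139 * 0.7914 * 100
= 11.0005%

11.0005%


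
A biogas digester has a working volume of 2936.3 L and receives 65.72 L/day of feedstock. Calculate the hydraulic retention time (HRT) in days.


HRT = V / Q
= 2936.3 / 65.72
= 44.6789 days

44.6789 days


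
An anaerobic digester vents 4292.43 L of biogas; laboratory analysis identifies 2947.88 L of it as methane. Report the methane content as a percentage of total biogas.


CH4% = V_CH4 / V_total * 100
= 2947.88 / 4292.43 * 100
= 68.6763%

68.6763%


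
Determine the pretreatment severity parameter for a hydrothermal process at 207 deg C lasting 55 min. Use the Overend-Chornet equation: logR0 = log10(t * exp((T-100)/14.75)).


logR0 = log10(t * exp((T - 100) / 14.75))
= log10(55 * exp((207 - 100) / 14.75))
= 4.8908

4.8908


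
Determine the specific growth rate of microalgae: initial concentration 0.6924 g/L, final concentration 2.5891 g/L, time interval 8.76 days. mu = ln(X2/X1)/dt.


mu = ln(X2/X1) / dt
= ln(2.5891/0.6924) / 8.76
= 0.1506 per day

0.1506 per day


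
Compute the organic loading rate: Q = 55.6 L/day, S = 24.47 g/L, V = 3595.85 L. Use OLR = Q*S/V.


OLR = Q * S / V
= 55.6 * 24.47 / 3595.85
= 0.3784 g/L/day

0.3784 g/L/day


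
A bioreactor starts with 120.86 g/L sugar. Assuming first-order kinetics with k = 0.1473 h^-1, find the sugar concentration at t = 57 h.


S = S0 * exp(-k * t)
S = 120.86 * exp(-0.1473 * 57)
S = 0.0273 g/L

0.0273 g/L


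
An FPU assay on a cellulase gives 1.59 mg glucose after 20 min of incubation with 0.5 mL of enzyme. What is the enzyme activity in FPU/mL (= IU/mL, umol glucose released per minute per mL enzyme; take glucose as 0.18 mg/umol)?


Activity = glucose_mg / (0.18 mg/umol * V_mL * t_min)
= 1.59 / (0.18 * 0.5 * 20)
= 0.8833 FPU/mL

0.8833 FPU/mL


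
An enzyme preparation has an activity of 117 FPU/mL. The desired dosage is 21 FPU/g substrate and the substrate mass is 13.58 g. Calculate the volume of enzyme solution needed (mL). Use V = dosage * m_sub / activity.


V = dosage * m_sub / activity
V = 21 * 13.58 / 117
V = 2.4374 mL

2.4374 mL


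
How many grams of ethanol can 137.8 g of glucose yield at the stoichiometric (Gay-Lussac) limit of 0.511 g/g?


Theoretical ethanol yield: m_EtOH = 0.511 * m_glucose
m_EtOH = 0.511 * 137.8 = 70.4158 g

70.4158 g


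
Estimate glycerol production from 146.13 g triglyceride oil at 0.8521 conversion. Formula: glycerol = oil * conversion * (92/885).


glycerol = oil * conv * (92/885)
= 146.13 * 0.8521 * 92 / 885
= 12.9442 g

12.9442 g


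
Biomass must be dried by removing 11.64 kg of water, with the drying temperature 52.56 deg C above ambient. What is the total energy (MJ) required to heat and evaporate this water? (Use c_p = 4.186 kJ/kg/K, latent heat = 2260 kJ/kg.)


E = m_water * (4.186 * dT + 2260) / 1000
= 11.64 * (4.186 * 52.56 + 2260) / 1000
= 28.8674 MJ

28.8674 MJ


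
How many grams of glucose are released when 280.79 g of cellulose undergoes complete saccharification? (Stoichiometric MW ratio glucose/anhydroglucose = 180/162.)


glucose = cellulose * 180/162
= 280.79 * 180/162
= 311.9889 g

311.9889 g


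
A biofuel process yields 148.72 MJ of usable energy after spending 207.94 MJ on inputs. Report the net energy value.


NEV = E_out - E_in
= 148.72 - 207.94
= -59.2200 MJ

-59.2200 MJ


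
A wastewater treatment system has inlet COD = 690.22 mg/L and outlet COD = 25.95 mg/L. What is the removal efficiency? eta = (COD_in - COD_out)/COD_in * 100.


eta = (COD_in - COD_out) / COD_in * 100
= (690.22 - 25.95) / 690.22 * 100
= 96.2403%

96.2403%


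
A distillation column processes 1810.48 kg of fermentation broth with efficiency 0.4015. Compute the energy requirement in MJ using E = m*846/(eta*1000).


E = m * 846 / (eta * 1000)
= 1810.48 * 846 / (0.4015 * 1000)
= 3814.8595 MJ

3814.8595 MJ


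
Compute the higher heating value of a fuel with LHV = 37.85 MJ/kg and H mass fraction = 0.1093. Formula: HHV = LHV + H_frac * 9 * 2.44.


HHV = LHV + H_frac * 9 * 2.44
= 37.85 + 0.1093 * 9 * 2.44
= 40.2502 MJ/kg

40.2502 MJ/kg


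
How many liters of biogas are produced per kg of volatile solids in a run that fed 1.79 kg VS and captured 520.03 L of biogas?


Y = V / VS
= 520.03 / 1.79
= 290.5196 L/kg VS

290.5196 L/kg VS


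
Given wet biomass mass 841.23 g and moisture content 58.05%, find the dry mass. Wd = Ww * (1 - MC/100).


Wd = Ww * (1 - MC/100)
= 841.23 * (1 - 58.05/100)
= 352.8960 g

352.8960 g


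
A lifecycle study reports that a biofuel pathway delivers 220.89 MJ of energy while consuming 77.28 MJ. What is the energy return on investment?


EROI = E_out / E_in
= 220.89 / 77.28
= 2.8583

2.8583


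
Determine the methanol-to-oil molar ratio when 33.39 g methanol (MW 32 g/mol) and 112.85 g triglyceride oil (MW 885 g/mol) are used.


Molar ratio = n_MeOH / n_oil = (MeOH/32) / (oil/885) = (MeOH * 885) / (32 * oil)
= (33.39 * 885) / (32 * 112.85)
= 8.1829

8.1829


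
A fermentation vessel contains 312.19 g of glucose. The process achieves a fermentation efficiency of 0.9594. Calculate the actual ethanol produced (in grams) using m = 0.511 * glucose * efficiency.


Actual ethanol: m = 0.511 * 312.19 * 0.9594
m = 153.0522 g

153.0522 g


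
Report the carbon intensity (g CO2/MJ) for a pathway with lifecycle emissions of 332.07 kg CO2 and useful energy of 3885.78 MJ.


CI = CO2 * 1000 / E
= 332.07 * 1000 / 3885.78
= 85.4577 g CO2/MJ

85.4577 g CO2/MJ


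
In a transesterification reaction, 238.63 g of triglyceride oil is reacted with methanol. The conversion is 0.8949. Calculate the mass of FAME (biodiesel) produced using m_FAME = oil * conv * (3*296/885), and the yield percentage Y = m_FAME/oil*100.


m_FAME = oil * conv * (3 * 296 / 885) = oil * conv * (888/885)
= 238.63 * 0.8949 * 888 / 885
= 214.2739 g
Y = m_FAME / oil * 100 = conv * (888/885) * 100
= 0.8949 * 888 / 885 * 100
= 89.79%

214.2739 g FAME; Y = 89.79%


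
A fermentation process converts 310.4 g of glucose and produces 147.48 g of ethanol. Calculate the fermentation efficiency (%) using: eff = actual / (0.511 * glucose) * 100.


Fermentation efficiency = (actual / (0.511 * glucose)) * 100
= (147.48 / (0.511 * 310.4)) * 100
= 92.9802%

92.9802%


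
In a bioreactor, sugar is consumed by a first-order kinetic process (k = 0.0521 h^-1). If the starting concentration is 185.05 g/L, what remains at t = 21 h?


S = S0 * exp(-k * t)
S = 185.05 * exp(-0.0521 * 21)
S = 61.9623 g/L

61.9623 g/L


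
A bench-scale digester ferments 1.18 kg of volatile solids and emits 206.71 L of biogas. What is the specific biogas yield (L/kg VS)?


Y = V / VS
= 206.71 / 1.18
= 175.1780 L/kg VS

175.1780 L/kg VS


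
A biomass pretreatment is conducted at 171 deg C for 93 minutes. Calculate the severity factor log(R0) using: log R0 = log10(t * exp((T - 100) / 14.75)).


logR0 = log10(t * exp((T - 100) / 14.75))
= log10(93 * exp((171 - 100) / 14.75))
= 4.0590

4.0590


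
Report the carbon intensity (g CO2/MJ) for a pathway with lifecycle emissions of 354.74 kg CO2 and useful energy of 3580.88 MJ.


CI = CO2 * 1000 / E
= 354.74 * 1000 / 3580.88
= 99.0650 g CO2/MJ

99.0650 g CO2/MJ


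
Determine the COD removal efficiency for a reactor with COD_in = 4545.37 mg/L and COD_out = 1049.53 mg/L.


eta = (COD_in - COD_out) / COD_in * 100
= (4545.37 - 1049.53) / 4545.37 * 100
= 76.9099%

76.9099%


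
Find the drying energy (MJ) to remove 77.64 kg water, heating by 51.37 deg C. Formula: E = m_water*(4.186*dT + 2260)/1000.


E = m_water * (4.186 * dT + 2260) / 1000
= 77.64 * (4.186 * 51.37 + 2260) / 1000
= 192.1617 MJ

192.1617 MJ


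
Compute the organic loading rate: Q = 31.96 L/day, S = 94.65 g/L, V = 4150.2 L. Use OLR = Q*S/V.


OLR = Q * S / V
= 31.96 * 94.65 / 4150.2
= 0.7289 g/L/day

0.7289 g/L/day


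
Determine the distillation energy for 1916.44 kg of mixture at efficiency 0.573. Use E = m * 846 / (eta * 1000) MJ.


E = m * 846 / (eta * 1000)
= 1916.44 * 846 / (0.573 * 1000)
= 2829.5083 MJ

2829.5083 MJ


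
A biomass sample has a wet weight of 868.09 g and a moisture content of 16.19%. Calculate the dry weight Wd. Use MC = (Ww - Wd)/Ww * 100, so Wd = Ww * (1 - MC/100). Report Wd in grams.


Wd = Ww * (1 - MC/100)
= 868.09 * (1 - 16.19/100)
= 727.5462 g

727.5462 g


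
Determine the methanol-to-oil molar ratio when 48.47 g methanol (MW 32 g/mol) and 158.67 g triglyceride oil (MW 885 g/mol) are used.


Molar ratio = n_MeOH / n_oil = (MeOH/32) / (oil/885) = (MeOH * 885) / (32 * oil)
= (48.47 * 885) / (32 * 158.67)
= 8.4483

8.4483


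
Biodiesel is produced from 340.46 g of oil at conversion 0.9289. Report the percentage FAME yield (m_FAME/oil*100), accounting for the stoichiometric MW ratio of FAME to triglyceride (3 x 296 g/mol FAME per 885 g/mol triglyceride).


m_FAME = oil * conv * (3 * 296 / 885) = oil * conv * (888/885)
= 340.46 * 0.9289 * 888 / 885
= 317.3253 g
Y = m_FAME / oil * 100 = conv * (888/885) * 100
= 0.9289 * 888 / 885 * 100
= 93.20%

93.20%


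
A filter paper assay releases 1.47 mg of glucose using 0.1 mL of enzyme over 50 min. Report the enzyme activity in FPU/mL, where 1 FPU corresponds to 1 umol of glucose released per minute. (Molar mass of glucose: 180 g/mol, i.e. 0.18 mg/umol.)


Activity = glucose_mg / (0.18 mg/umol * V_mL * t_min)
= 1.47 / (0.18 * 0.1 * 50)
= 1.6333 FPU/mL

1.6333 FPU/mL


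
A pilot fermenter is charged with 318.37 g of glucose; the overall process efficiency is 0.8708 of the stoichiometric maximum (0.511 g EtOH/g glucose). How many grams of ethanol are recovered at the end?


Actual ethanol: m = 0.511 * 318.37 * 0.8708
m = 141.6679 g

141.6679 g


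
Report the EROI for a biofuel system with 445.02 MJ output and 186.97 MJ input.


EROI = E_out / E_in
= 445.02 / 186.97
= 2.3802

2.3802


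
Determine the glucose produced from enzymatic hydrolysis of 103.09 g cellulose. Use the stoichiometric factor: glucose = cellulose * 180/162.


glucose = cellulose * 180/162
= 103.09 * 180/162
= 114.5444 g

114.5444 g


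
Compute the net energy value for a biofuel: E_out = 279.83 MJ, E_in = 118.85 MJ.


NEV = E_out - E_in
= 279.83 - 118.85
= 160.9800 MJ

160.9800 MJ


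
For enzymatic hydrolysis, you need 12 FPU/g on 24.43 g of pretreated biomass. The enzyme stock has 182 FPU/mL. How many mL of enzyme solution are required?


V = dosage * m_sub / activity
V = 12 * 24.43 / 182
V = 1.6108 mL

1.6108 mL


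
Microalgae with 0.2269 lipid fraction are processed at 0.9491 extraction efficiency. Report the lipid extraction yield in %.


Y = lipid_content * extraction_eff * 100
= 0.2269 * 0.9491 * 100
= 21.5351%

21.5351%


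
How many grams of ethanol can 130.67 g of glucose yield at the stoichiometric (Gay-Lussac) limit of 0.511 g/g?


Theoretical ethanol yield: m_EtOH = 0.511 * m_glucose
m_EtOH = 0.511 * 130.67 = 66.7724 g

66.7724 g


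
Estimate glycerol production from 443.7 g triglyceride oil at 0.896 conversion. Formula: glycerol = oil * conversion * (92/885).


glycerol = oil * conv * (92/885)
= 443.7 * 0.896 * 92 / 885
= 41.3278 g

41.3278 g


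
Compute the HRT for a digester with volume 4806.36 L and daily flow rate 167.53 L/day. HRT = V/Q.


HRT = V / Q
= 4806.36 / 167.53
= 28.6895 days

28.6895 days


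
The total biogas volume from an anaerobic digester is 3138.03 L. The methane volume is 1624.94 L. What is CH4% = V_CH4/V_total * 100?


CH4% = V_CH4 / V_total * 100
= 1624.94 / 3138.03 * 100
= 51.7822%

51.7822%


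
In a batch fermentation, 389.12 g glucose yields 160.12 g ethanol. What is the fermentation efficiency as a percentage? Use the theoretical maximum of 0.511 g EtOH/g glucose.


Fermentation efficiency = (actual / (0.511 * glucose)) * 100
= (160.12 / (0.511 * 389.12)) * 100
= 80.5269%

80.5269%


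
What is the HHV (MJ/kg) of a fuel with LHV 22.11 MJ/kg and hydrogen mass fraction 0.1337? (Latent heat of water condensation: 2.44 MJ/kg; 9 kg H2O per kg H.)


HHV = LHV + H_frac * 9 * 2.44
= 22.11 + 0.1337 * 9 * 2.44
= 25.0461 MJ/kg

25.0461 MJ/kg


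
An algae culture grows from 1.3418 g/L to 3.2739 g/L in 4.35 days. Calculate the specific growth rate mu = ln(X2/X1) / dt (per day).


mu = ln(X2/X1) / dt
= ln(3.2739/1.3418) / 4.35
= 0.2051 per day

0.2051 per day


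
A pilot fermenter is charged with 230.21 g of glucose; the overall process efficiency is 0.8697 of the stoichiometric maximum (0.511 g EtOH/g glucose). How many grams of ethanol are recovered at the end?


Actual ethanol: m = 0.511 * 230.21 * 0.8697
m = 102.3092 g

102.3092 g


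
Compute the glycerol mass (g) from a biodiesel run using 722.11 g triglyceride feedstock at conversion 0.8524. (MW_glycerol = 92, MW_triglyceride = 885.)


glycerol = oil * conv * (92/885)
= 722.11 * 0.8524 * 92 / 885
= 63.9869 g

63.9869 g


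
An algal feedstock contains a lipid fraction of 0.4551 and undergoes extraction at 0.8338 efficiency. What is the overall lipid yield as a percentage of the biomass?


Y = lipid_content * extraction_eff * 100
= 0.4551 * 0.8338 * 100
= 37.9462%

37.9462%


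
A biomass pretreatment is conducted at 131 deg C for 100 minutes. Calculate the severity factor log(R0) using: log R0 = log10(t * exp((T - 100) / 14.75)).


logR0 = log10(t * exp((T - 100) / 14.75))
= log10(100 * exp((131 - 100) / 14.75))
= 2.9128

2.9128


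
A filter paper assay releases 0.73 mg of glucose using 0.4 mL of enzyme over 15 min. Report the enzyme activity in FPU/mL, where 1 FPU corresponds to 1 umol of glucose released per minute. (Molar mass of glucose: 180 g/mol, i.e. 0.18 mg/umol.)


Activity = glucose_mg / (0.18 mg/umol * V_mL * t_min)
= 0.73 / (0.18 * 0.4 * 15)
= 0.6759 FPU/mL

0.6759 FPU/mL


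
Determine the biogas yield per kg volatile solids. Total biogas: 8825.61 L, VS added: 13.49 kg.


Y = V / VS
= 8825.61 / 13.49
= 654.2335 L/kg VS

654.2335 L/kg VS


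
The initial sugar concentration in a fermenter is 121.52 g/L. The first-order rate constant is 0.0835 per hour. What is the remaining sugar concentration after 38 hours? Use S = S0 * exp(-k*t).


S = S0 * exp(-k * t)
S = 121.52 * exp(-0.0835 * 38)
S = 5.0890 g/L

5.0890 g/L


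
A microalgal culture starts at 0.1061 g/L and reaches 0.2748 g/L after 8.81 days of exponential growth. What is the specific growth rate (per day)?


mu = ln(X2/X1) / dt
= ln(0.2748/0.1061) / 8.81
= 0.1080 per day

0.1080 per day


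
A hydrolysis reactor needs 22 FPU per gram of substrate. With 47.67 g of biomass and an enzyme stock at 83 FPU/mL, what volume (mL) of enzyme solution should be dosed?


V = dosage * m_sub / activity
V = 22 * 47.67 / 83
V = 12.6354 mL

12.6354 mL


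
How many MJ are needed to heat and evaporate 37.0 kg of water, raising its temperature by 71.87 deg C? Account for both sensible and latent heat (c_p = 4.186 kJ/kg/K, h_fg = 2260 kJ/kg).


E = m_water * (4.186 * dT + 2260) / 1000
= 37.0 * (4.186 * 71.87 + 2260) / 1000
= 94.7514 MJ

94.7514 MJ


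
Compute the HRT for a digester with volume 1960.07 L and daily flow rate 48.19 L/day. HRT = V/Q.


HRT = V / Q
= 1960.07 / 48.19
= 40.6738 days

40.6738 days


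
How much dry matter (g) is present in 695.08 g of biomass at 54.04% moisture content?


Wd = Ww * (1 - MC/100)
= 695.08 * (1 - 54.04/100)
= 319.4588 g

319.4588 g


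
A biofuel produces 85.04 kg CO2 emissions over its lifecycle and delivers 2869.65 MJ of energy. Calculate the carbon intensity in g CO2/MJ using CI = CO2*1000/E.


CI = CO2 * 1000 / E
= 85.04 * 1000 / 2869.65
= 29.6343 g CO2/MJ

29.6343 g CO2/MJ


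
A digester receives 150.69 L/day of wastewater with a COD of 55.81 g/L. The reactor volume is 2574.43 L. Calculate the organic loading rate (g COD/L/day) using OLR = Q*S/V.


OLR = Q * S / V
= 150.69 * 55.81 / 2574.43
= 3.2667 g/L/day

3.2667 g/L/day


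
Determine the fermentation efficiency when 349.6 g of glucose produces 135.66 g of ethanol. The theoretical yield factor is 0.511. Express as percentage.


Fermentation efficiency = (actual / (0.511 * glucose)) * 100
= (135.66 / (0.511 * 349.6)) * 100
= 75.9381%

75.9381%


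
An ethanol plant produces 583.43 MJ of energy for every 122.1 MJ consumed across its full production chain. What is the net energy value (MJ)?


NEV = E_out - E_in
= 583.43 - 122.1
= 461.3300 MJ

461.3300 MJ


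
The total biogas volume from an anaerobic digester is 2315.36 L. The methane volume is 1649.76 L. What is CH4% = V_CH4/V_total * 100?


CH4% = V_CH4 / V_total * 100
= 1649.76 / 2315.36 * 100
= 71.2529%

71.2529%


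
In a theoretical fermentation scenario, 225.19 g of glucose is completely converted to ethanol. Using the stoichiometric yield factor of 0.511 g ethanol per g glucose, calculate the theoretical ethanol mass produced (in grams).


Theoretical ethanol yield: m_EtOH = 0.511 * m_glucose
m_EtOH = 0.511 * 225.19 = 115.0721 g

115.0721 g


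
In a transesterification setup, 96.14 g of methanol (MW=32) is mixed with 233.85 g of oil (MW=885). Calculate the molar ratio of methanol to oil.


Molar ratio = n_MeOH / n_oil = (MeOH/32) / (oil/885) = (MeOH * 885) / (32 * oil)
= (96.14 * 885) / (32 * 233.85)
= 11.3700

11.3700


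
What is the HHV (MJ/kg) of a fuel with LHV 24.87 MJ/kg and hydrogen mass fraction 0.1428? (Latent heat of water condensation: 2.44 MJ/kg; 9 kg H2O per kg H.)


HHV = LHV + H_frac * 9 * 2.44
= 24.87 + 0.1428 * 9 * 2.44
= 28.0059 MJ/kg

28.0059 MJ/kg


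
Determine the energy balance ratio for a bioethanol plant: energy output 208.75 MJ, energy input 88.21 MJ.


EROI = E_out / E_in
= 208.75 / 88.21
= 2.3665

2.3665


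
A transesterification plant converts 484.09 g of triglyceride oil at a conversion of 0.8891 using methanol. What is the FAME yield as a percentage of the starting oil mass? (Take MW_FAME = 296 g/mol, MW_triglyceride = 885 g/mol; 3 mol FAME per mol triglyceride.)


m_FAME = oil * conv * (3 * 296 / 885) = oil * conv * (888/885)
= 484.09 * 0.8891 * 888 / 885
= 431.8634 g
Y = m_FAME / oil * 100 = conv * (888/885) * 100
= 0.8891 * 888 / 885 * 100
= 89.21%

89.21%


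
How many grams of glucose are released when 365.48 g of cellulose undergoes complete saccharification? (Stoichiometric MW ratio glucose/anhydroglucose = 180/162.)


glucose = cellulose * 180/162
= 365.48 * 180/162
= 406.0889 g

406.0889 g


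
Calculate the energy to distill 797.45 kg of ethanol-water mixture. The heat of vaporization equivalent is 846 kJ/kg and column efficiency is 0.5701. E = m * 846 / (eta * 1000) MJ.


E = m * 846 / (eta * 1000)
= 797.45 * 846 / (0.5701 * 1000)
= 1183.3761 MJ

1183.3761 MJ


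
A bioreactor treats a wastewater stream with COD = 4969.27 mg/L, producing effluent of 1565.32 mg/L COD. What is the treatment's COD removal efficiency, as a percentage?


eta = (COD_in - COD_out) / COD_in * 100
= (4969.27 - 1565.32) / 4969.27 * 100
= 68.5000%

68.5000%


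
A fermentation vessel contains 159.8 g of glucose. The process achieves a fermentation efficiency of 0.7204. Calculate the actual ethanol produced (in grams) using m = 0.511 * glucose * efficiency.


Actual ethanol: m = 0.511 * 159.8 * 0.7204
m = 58.8263 g

58.8263 g


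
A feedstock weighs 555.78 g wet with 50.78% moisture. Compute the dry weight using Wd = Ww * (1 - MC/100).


Wd = Ww * (1 - MC/100)
= 555.78 * (1 - 50.78/100)
= 273.5549 g

273.5549 g


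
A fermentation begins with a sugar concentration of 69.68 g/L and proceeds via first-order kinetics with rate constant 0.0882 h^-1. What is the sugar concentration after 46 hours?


S = S0 * exp(-k * t)
S = 69.68 * exp(-0.0882 * 46)
S = 1.2053 g/L

1.2053 g/L


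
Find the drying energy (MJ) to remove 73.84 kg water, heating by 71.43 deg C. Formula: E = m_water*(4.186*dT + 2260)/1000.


E = m_water * (4.186 * dT + 2260) / 1000
= 73.84 * (4.186 * 71.43 + 2260) / 1000
= 188.9570 MJ

188.9570 MJ


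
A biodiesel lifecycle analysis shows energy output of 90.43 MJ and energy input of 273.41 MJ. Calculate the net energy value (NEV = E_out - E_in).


NEV = E_out - E_in
= 90.43 - 273.41
= -182.9800 MJ

-182.9800 MJ


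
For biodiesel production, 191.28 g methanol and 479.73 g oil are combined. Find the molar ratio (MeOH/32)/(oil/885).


Molar ratio = n_MeOH / n_oil = (MeOH/32) / (oil/885) = (MeOH * 885) / (32 * oil)
= (191.28 * 885) / (32 * 479.73)
= 11.0272

11.0272


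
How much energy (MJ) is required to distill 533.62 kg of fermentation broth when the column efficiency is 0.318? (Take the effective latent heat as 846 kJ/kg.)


E = m * 846 / (eta * 1000)
= 533.62 * 846 / (0.318 * 1000)
= 1419.6306 MJ

1419.6306 MJ


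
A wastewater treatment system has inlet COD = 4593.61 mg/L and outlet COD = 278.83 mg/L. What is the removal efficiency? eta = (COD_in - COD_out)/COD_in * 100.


eta = (COD_in - COD_out) / COD_in * 100
= (4593.61 - 278.83) / 4593.61 * 100
= 93.9300%

93.9300%


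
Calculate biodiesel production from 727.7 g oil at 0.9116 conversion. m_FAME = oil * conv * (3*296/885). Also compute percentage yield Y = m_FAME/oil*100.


m_FAME = oil * conv * (3 * 296 / 885) = oil * conv * (888/885)
= 727.7 * 0.9116 * 888 / 885
= 665.6200 g
Y = m_FAME / oil * 100 = conv * (888/885) * 100
= 0.9116 * 888 / 885 * 100
= 91.47%

665.6200 g FAME; Y = 91.47%


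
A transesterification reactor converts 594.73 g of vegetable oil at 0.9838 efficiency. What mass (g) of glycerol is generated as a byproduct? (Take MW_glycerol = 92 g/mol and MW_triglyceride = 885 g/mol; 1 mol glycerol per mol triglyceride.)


glycerol = oil * conv * (92/885)
= 594.73 * 0.9838 * 92 / 885
= 60.8235 g

60.8235 g


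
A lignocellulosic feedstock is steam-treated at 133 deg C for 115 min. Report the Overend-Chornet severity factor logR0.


logR0 = log10(t * exp((T - 100) / 14.75))
= log10(115 * exp((133 - 100) / 14.75))
= 3.0323

3.0323


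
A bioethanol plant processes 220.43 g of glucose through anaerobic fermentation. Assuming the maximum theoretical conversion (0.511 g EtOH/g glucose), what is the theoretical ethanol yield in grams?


Theoretical ethanol yield: m_EtOH = 0.511 * m_glucose
m_EtOH = 0.511 * 220.43 = 112.6397 g

112.6397 g


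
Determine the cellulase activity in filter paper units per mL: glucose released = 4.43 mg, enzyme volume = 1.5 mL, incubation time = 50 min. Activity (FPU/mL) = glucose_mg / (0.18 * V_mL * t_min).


Activity = glucose_mg / (0.18 mg/umol * V_mL * t_min)
= 4.43 / (0.18 * 1.5 * 50)
= 0.3281 FPU/mL

0.3281 FPU/mL


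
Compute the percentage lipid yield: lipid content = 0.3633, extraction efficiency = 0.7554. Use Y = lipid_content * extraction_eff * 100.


Y = lipid_content * extraction_eff * 100
= 0.3633 * 0.7554 * 100
= 27.4437%

27.4437%


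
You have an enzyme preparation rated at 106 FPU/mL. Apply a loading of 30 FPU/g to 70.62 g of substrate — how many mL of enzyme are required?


V = dosage * m_sub / activity
V = 30 * 70.62 / 106
V = 19.9868 mL

19.9868 mL


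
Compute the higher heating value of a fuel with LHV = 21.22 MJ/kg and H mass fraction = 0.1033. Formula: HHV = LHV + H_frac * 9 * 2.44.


HHV = LHV + H_frac * 9 * 2.44
= 21.22 + 0.1033 * 9 * 2.44
= 23.4885 MJ/kg

23.4885 MJ/kg


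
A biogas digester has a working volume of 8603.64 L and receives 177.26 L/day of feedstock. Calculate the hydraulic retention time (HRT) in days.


HRT = V / Q
= 8603.64 / 177.26
= 48.5368 days

48.5368 days


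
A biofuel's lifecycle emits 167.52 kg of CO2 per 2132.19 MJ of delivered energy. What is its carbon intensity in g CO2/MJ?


CI = CO2 * 1000 / E
= 167.52 * 1000 / 2132.19
= 78.5671 g CO2/MJ

78.5671 g CO2/MJ


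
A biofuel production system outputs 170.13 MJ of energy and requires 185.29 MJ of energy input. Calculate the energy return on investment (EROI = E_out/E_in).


EROI = E_out / E_in
= 170.13 / 185.29
= 0.9182

0.9182


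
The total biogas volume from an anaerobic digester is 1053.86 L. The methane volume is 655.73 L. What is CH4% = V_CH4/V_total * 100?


CH4% = V_CH4 / V_total * 100
= 655.73 / 1053.86 * 100
= 62.2217%

62.2217%


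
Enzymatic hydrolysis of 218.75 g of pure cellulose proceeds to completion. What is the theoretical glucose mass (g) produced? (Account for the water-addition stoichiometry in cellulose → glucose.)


glucose = cellulose * 180/162
= 218.75 * 180/162
= 243.0556 g

243.0556 g


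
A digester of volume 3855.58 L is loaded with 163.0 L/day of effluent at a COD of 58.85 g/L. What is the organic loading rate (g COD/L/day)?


OLR = Q * S / V
= 163.0 * 58.85 / 3855.58
= 2.4880 g/L/day

2.4880 g/L/day


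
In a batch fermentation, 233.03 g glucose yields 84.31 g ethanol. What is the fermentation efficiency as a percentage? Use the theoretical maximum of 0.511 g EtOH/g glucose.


Fermentation efficiency = (actual / (0.511 * glucose)) * 100
= (84.31 / (0.511 * 233.03)) * 100
= 70.8021%

70.8021%


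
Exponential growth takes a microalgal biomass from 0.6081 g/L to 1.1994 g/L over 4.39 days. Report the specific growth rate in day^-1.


mu = ln(X2/X1) / dt
= ln(1.1994/0.6081) / 4.39
= 0.1547 per day

0.1547 per day


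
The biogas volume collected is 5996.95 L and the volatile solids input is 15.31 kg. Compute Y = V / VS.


Y = V / VS
= 5996.95 / 15.31
= 391.7015 L/kg VS

391.7015 L/kg VS


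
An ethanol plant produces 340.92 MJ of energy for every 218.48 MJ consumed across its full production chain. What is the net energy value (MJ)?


NEV = E_out - E_in
= 340.92 - 218.48
= 122.4400 MJ

122.4400 MJ


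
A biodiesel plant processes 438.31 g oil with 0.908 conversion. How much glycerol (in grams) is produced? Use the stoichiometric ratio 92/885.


glycerol = oil * conv * (92/885)
= 438.31 * 0.908 * 92 / 885
= 41.3725 g

41.3725 g


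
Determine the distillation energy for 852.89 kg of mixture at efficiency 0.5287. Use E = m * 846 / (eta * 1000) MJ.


E = m * 846 / (eta * 1000)
= 852.89 * 846 / (0.5287 * 1000)
= 1364.7531 MJ

1364.7531 MJ


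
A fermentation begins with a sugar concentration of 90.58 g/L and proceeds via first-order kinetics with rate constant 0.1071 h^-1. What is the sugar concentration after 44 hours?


S = S0 * exp(-k * t)
S = 90.58 * exp(-0.1071 * 44)
S = 0.8137 g/L

0.8137 g/L


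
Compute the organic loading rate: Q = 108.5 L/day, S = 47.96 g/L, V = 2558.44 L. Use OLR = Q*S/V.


OLR = Q * S / V
= 108.5 * 47.96 / 2558.44
= 2.0339 g/L/day

2.0339 g/L/day


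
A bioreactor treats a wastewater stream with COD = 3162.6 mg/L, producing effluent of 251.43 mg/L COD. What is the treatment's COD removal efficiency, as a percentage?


eta = (COD_in - COD_out) / COD_in * 100
= (3162.6 - 251.43) / 3162.6 * 100
= 92.0499%

92.0499%


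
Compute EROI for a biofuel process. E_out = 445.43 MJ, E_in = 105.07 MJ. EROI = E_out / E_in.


EROI = E_out / E_in
= 445.43 / 105.07
= 4.2394

4.2394


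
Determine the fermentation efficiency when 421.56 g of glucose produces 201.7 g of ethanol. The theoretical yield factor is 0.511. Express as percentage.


Fermentation efficiency = (actual / (0.511 * glucose)) * 100
= (201.7 / (0.511 * 421.56)) * 100
= 93.6323%

93.6323%


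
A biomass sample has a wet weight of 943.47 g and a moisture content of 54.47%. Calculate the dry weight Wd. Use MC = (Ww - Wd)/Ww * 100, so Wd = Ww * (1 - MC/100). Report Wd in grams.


Wd = Ww * (1 - MC/100)
= 943.47 * (1 - 54.47/100)
= 429.5619 g

429.5619 g


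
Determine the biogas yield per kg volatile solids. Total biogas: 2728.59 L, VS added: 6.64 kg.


Y = V / VS
= 2728.59 / 6.64
= 410.9322 L/kg VS

410.9322 L/kg VS


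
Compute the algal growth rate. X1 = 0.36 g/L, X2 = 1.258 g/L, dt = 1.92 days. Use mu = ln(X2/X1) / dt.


mu = ln(X2/X1) / dt
= ln(1.258/0.36) / 1.92
= 0.6517 per day

0.6517 per day


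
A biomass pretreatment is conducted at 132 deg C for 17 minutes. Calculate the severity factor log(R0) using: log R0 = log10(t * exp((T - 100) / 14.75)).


logR0 = log10(t * exp((T - 100) / 14.75))
= log10(17 * exp((132 - 100) / 14.75))
= 2.1726

2.1726


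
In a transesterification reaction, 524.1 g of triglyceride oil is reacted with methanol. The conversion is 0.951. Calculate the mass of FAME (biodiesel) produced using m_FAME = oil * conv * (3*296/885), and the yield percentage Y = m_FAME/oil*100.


m_FAME = oil * conv * (3 * 296 / 885) = oil * conv * (888/885)
= 524.1 * 0.951 * 888 / 885
= 500.1087 g
Y = m_FAME / oil * 100 = conv * (888/885) * 100
= 0.951 * 888 / 885 * 100
= 95.42%

500.1087 g FAME; Y = 95.42%


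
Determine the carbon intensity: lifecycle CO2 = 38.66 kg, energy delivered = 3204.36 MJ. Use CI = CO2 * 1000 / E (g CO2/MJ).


CI = CO2 * 1000 / E
= 38.66 * 1000 / 3204.36
= 12.0648 g CO2/MJ

12.0648 g CO2/MJ


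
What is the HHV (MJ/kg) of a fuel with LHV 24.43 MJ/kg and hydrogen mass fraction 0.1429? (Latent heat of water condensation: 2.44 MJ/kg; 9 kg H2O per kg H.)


HHV = LHV + H_frac * 9 * 2.44
= 24.43 + 0.1429 * 9 * 2.44
= 27.5681 MJ/kg

27.5681 MJ/kg


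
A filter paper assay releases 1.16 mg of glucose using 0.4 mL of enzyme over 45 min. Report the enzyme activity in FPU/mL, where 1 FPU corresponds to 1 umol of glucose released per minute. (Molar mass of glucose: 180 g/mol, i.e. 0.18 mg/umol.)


Activity = glucose_mg / (0.18 mg/umol * V_mL * t_min)
= 1.16 / (0.18 * 0.4 * 45)
= 0.3580 FPU/mL

0.3580 FPU/mL


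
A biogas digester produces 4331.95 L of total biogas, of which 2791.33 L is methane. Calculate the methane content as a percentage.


CH4% = V_CH4 / V_total * 100
= 2791.33 / 4331.95 * 100
= 64.4359%

64.4359%


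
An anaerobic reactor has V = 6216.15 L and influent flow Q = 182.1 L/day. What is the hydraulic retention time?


HRT = V / Q
= 6216.15 / 182.1
= 34.1359 days

34.1359 days


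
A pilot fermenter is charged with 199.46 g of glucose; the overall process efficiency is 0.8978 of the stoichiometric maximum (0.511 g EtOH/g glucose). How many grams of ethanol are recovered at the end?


Actual ethanol: m = 0.511 * 199.46 * 0.8978
m = 91.5074 g

91.5074 g


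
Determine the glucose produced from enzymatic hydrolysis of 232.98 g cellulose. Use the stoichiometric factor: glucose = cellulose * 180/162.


glucose = cellulose * 180/162
= 232.98 * 180/162
= 258.8667 g

258.8667 g


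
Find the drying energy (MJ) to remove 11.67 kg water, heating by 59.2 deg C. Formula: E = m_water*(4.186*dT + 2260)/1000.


E = m_water * (4.186 * dT + 2260) / 1000
= 11.67 * (4.186 * 59.2 + 2260) / 1000
= 29.2662 MJ

29.2662 MJ


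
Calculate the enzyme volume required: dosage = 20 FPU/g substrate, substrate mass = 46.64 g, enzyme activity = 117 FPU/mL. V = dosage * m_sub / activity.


V = dosage * m_sub / activity
V = 20 * 46.64 / 117
V = 7.9726 mL

7.9726 mL


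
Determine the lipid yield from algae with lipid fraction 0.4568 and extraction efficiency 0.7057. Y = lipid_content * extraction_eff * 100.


Y = lipid_content * extraction_eff * 100
= 0.4568 * 0.7057 * 100
= 32.2364%

32.2364%


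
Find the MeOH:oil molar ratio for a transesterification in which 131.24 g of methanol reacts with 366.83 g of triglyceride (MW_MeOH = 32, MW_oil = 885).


Molar ratio = n_MeOH / n_oil = (MeOH/32) / (oil/885) = (MeOH * 885) / (32 * oil)
= (131.24 * 885) / (32 * 366.83)
= 9.8945

9.8945


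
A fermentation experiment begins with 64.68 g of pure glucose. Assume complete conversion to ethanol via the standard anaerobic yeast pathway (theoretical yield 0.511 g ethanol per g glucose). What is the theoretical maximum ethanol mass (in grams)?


Theoretical ethanol yield: m_EtOH = 0.511 * m_glucose
m_EtOH = 0.511 * 64.68 = 33.0515 g

33.0515 g


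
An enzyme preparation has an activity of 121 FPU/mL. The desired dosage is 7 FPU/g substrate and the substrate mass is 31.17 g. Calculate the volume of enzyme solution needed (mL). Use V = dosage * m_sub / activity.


V = dosage * m_sub / activity
V = 7 * 31.17 / 121
V = 1.8032 mL

1.8032 mL


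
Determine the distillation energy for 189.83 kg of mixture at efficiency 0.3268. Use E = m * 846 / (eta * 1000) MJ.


E = m * 846 / (eta * 1000)
= 189.83 * 846 / (0.3268 * 1000)
= 491.4204 MJ

491.4204 MJ


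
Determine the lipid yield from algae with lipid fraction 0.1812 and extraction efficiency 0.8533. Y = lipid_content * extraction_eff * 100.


Y = lipid_content * extraction_eff * 100
= 0.1812 * 0.8533 * 100
= 15.4618%

15.4618%


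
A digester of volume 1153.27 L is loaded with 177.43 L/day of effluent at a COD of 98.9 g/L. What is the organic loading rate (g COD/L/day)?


OLR = Q * S / V
= 177.43 * 98.9 / 1153.27
= 15.2157 g/L/day

15.2157 g/L/day


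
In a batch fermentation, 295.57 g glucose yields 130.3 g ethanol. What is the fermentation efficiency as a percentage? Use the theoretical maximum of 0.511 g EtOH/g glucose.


Fermentation efficiency = (actual / (0.511 * glucose)) * 100
= (130.3 / (0.511 * 295.57)) * 100
= 86.2707%

86.2707%


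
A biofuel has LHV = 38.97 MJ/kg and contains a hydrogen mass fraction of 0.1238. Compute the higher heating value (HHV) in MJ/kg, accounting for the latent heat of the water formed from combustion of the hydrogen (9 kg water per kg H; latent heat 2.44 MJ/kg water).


HHV = LHV + H_frac * 9 * 2.44
= 38.97 + 0.1238 * 9 * 2.44
= 41.6886 MJ/kg

41.6886 MJ/kg


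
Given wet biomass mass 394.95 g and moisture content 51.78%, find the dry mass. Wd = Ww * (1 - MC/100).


Wd = Ww * (1 - MC/100)
= 394.95 * (1 - 51.78/100)
= 190.4449 g

190.4449 g


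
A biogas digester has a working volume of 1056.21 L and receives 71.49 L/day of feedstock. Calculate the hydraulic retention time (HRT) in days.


HRT = V / Q
= 1056.21 / 71.49
= 14.7742 days

14.7742 days


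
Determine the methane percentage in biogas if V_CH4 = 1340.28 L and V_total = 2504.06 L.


CH4% = V_CH4 / V_total * 100
= 1340.28 / 2504.06 * 100
= 53.5243%

53.5243%


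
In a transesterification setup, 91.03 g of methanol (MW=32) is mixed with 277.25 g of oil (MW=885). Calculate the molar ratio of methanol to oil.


Molar ratio = n_MeOH / n_oil = (MeOH/32) / (oil/885) = (MeOH * 885) / (32 * oil)
= (91.03 * 885) / (32 * 277.25)
= 9.0804

9.0804


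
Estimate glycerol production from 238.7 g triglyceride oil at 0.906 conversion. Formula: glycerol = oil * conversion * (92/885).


glycerol = oil * conv * (92/885)
= 238.7 * 0.906 * 92 / 885
= 22.4815 g

22.4815 g


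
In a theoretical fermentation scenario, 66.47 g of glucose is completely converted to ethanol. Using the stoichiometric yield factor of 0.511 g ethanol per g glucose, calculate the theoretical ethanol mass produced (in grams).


Theoretical ethanol yield: m_EtOH = 0.511 * m_glucose
m_EtOH = 0.511 * 66.47 = 33.9662 g

33.9662 g


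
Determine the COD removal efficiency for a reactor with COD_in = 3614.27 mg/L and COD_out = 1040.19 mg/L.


eta = (COD_in - COD_out) / COD_in * 100
= (3614.27 - 1040.19) / 3614.27 * 100
= 71.2199%

71.2199%


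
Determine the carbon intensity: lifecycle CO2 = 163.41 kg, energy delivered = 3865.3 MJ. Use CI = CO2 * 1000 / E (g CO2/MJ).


CI = CO2 * 1000 / E
= 163.41 * 1000 / 3865.3
= 42.2761 g CO2/MJ

42.2761 g CO2/MJ


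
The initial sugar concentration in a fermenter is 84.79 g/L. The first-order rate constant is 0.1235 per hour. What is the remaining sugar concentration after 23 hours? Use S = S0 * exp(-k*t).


S = S0 * exp(-k * t)
S = 84.79 * exp(-0.1235 * 23)
S = 4.9514 g/L

4.9514 g/L


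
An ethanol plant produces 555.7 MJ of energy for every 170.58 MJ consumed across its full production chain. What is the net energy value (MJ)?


NEV = E_out - E_in
= 555.7 - 170.58
= 385.1200 MJ

385.1200 MJ


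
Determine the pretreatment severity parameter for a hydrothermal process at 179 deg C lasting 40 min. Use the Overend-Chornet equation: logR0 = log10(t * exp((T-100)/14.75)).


logR0 = log10(t * exp((T - 100) / 14.75))
= log10(40 * exp((179 - 100) / 14.75))
= 3.9281

3.9281


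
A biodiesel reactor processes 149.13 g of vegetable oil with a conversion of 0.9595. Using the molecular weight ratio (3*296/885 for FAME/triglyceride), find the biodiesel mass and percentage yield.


m_FAME = oil * conv * (3 * 296 / 885) = oil * conv * (888/885)
= 149.13 * 0.9595 * 888 / 885
= 143.5753 g
Y = m_FAME / oil * 100 = conv * (888/885) * 100
= 0.9595 * 888 / 885 * 100
= 96.28%

143.5753 g FAME; Y = 96.28%


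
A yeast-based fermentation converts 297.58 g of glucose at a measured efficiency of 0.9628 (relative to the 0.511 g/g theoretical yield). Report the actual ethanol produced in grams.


Actual ethanol: m = 0.511 * 297.58 * 0.9628
m = 146.4066 g

146.4066 g


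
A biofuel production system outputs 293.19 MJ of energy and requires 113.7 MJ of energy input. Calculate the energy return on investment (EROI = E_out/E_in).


EROI = E_out / E_in
= 293.19 / 113.7
= 2.5786

2.5786


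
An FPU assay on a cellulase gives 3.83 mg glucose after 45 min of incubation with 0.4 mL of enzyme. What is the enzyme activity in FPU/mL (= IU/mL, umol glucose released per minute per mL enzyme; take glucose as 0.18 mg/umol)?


Activity = glucose_mg / (0.18 mg/umol * V_mL * t_min)
= 3.83 / (0.18 * 0.4 * 45)
= 1.1821 FPU/mL

1.1821 FPU/mL


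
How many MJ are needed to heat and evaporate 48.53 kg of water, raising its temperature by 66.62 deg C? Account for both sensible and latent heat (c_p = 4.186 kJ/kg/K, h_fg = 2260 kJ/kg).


E = m_water * (4.186 * dT + 2260) / 1000
= 48.53 * (4.186 * 66.62 + 2260) / 1000
= 123.2114 MJ

123.2114 MJ


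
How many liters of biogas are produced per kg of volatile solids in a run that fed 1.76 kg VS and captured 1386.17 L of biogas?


Y = V / VS
= 1386.17 / 1.76
= 787.5966 L/kg VS

787.5966 L/kg VS


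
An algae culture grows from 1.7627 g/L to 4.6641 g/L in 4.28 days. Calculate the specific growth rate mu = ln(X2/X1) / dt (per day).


mu = ln(X2/X1) / dt
= ln(4.6641/1.7627) / 4.28
= 0.2273 per day

0.2273 per day


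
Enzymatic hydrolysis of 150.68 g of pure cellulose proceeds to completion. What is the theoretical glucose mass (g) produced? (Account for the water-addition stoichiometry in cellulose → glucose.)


glucose = cellulose * 180/162
= 150.68 * 180/162
= 167.4222 g

167.4222 g


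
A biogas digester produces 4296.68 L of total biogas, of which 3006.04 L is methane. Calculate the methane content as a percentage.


CH4% = V_CH4 / V_total * 100
= 3006.04 / 4296.68 * 100
= 69.9619%

69.9619%


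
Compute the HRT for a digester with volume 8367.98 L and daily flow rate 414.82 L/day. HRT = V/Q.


HRT = V / Q
= 8367.98 / 414.82
= 20.1726 days

20.1726 days


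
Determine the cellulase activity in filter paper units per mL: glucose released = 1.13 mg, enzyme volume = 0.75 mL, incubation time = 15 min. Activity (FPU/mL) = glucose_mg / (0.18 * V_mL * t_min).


Activity = glucose_mg / (0.18 mg/umol * V_mL * t_min)
= 1.13 / (0.18 * 0.75 * 15)
= 0.5580 FPU/mL

0.5580 FPU/mL


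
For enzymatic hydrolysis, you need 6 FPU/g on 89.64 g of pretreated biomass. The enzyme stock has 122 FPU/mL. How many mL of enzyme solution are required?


V = dosage * m_sub / activity
V = 6 * 89.64 / 122
V = 4.4085 mL

4.4085 mL


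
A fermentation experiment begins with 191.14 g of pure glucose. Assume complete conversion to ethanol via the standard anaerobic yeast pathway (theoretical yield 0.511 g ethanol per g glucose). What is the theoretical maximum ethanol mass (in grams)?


Theoretical ethanol yield: m_EtOH = 0.511 * m_glucose
m_EtOH = 0.511 * 191.14 = 97.6725 g

97.6725 g
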